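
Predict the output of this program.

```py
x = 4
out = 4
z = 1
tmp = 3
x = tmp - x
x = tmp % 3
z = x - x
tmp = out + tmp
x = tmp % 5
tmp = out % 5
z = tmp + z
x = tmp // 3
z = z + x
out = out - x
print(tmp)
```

x = 3-4 = -1
x = 3%3 = 0
z = 0-0 = 0
tmp = 4+3 = 7
x = 7%5 = 2
tmp = 4%5 = 4
z = 4+0 = 4
x = 4//3 = 1
z = 4+1 = 5
out = 4-1 = 3

4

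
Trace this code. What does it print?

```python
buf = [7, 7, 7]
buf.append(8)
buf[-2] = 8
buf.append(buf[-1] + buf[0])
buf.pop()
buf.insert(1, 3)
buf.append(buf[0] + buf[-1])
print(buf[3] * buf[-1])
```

120

append 8 → [7, 7, 7, 8]
buf[-2] = 8 → [7, 7, 8, 8]
append buf[-1]+buf[0] = 8+7 = 15 → [7, 7, 8, 8, 15]
pop() removes 15 → [7, 7, 8, 8]
insert 3 at 1 → [7, 3, 7, 8, 8]
append buf[0]+buf[-1] = 7+8 = 15 → [7, 3, 7, 8, 8, 15]
buf[3]*buf[-1] = 8*15 = 120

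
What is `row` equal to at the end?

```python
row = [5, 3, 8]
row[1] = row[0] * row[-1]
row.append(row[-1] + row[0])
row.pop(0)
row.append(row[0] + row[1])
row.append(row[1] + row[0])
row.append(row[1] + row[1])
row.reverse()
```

[16, 48, 48, 13, 8, 40]

row[1] = row[0]*row[-1] = 5*8 = 40 → [5, 40, 8]
append row[-1]+row[0] = 8+5 = 13 → [5, 40, 8, 13]
pop(0) removes 5 → [40, 8, 13]
append row[0]+row[1] = 40+8 = 48 → [40, 8, 13, 48]
append row[1]+row[0] = 8+40 = 48 → [40, 8, 13, 48, 48]
append row[1]+row[1] = 8+8 = 16 → [40, 8, 13, 48, 48, 16]
reverse → [16, 48, 48, 13, 8, 40]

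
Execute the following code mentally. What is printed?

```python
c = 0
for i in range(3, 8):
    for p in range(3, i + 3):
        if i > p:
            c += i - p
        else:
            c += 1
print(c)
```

i=3,p=3: not 3>3, c = 0+1 = 1
i=3,p=4: not 3>4, c = 1+1 = 2
i=3,p=5: not 3>5, c = 2+1 = 3
i=4,p=3: 4>3, c = 3+1 = 4
i=4,p=4: not 4>4, c = 4+1 = 5
i=4,p=5: not 4>5, c = 5+1 = 6
i=4,p=6: not 4>6, c = 6+1 = 7
i=5,p=3: 5>3, c = 7+2 = 9
i=5,p=4: 5>4, c = 9+1 = 10
i=5,p=5: not 5>5, c = 10+1 = 11
i=5,p=6: not 5>6, c = 11+1 = 12
i=5,p=7: not 5>7, c = 12+1 = 13
i=6,p=3: 6>3, c = 13+3 = 16
i=6,p=4: 6>4, c = 16+2 = 18
i=6,p=5: 6>5, c = 18+1 = 19
i=6,p=6: not 6>6, c = 19+1 = 20
i=6,p=7: not 6>7, c = 20+1 = 21
i=6,p=8: not 6>8, c = 21+1 = 22
i=7,p=3: 7>3, c = 22+4 = 26
i=7,p=4: 7>4, c = 26+3 = 29
i=7,p=5: 7>5, c = 29+2 = 31
i=7,p=6: 7>6, c = 31+1 = 32
i=7,p=7: not 7>7, c = 32+1 = 33
i=7,p=8: not 7>8, c = 33+1 = 34
i=7,p=9: not 7>9, c = 34+1 = 35

35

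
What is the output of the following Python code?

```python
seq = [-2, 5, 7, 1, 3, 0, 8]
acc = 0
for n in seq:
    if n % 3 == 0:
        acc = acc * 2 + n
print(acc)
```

n=-2: not %3==0
n=5: not %3==0
n=7: not %3==0
n=1: not %3==0
n=3: %3==0, acc = 0*2+3 = 3
n=0: %3==0, acc = 3*2+0 = 6
n=8: not %3==0

6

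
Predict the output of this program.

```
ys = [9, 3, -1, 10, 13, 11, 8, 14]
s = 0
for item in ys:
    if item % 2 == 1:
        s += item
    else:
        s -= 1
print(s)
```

item=9: odd, s = 0+9 = 9
item=3: odd, s = 9+3 = 12
item=-1: odd, s = 12+(-1) = 11
item=10: not odd, s = 11-1 = 10
item=13: odd, s = 10+13 = 23
item=11: odd, s = 23+11 = 34
item=8: not odd, s = 34-1 = 33
item=14: not odd, s = 33-1 = 32

32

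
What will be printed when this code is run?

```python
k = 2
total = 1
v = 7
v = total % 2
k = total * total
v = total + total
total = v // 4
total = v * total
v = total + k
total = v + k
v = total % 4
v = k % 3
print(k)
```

v = 1%2 = 1
k = 1*1 = 1
v = 1+1 = 2
total = 2//4 = 0
total = 2*0 = 0
v = 0+1 = 1
total = 1+1 = 2
v = 2%4 = 2
v = 1%3 = 1

1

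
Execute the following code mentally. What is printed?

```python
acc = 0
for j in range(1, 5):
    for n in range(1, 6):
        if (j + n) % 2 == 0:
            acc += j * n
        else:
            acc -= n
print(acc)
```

42

j=1,n=1: even sum, acc = 0+1 = 1
j=1,n=2: odd sum, acc = 1-2 = -1
j=1,n=3: even sum, acc = (-1)+3 = 2
j=1,n=4: odd sum, acc = 2-4 = -2
j=1,n=5: even sum, acc = (-2)+5 = 3
j=2,n=1: odd sum, acc = 3-1 = 2
j=2,n=2: even sum, acc = 2+4 = 6
j=2,n=3: odd sum, acc = 6-3 = 3
j=2,n=4: even sum, acc = 3+8 = 11
j=2,n=5: odd sum, acc = 11-5 = 6
j=3,n=1: even sum, acc = 6+3 = 9
j=3,n=2: odd sum, acc = 9-2 = 7
j=3,n=3: even sum, acc = 7+9 = 16
j=3,n=4: odd sum, acc = 16-4 = 12
j=3,n=5: even sum, acc = 12+15 = 27
j=4,n=1: odd sum, acc = 27-1 = 26
j=4,n=2: even sum, acc = 26+8 = 34
j=4,n=3: odd sum, acc = 34-3 = 31
j=4,n=4: even sum, acc = 31+16 = 47
j=4,n=5: odd sum, acc = 47-5 = 42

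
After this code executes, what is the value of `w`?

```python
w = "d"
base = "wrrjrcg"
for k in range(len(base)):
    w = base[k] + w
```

k=0: prepend 'w' → 'wd'
k=1: prepend 'r' → 'rwd'
k=2: prepend 'r' → 'rrwd'
k=3: prepend 'j' → 'jrrwd'
k=4: prepend 'r' → 'rjrrwd'
k=5: prepend 'c' → 'crjrrwd'
k=6: prepend 'g' → 'gcrjrrwd'

'gcrjrrwd'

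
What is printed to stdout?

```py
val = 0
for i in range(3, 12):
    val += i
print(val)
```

63

i=3: val = 0+3 = 3
i=4: val = 3+4 = 7
i=5: val = 7+5 = 12
i=6: val = 12+6 = 18
i=7: val = 18+7 = 25
i=8: val = 25+8 = 33
i=9: val = 33+9 = 42
i=10: val = 42+10 = 52
i=11: val = 52+11 = 63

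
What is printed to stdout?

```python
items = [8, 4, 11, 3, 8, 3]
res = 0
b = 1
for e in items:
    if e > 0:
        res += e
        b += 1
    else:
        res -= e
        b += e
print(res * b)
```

e=8: >0, res = 0+8 = 8; b=2
e=4: >0, res = 8+4 = 12; b=3
e=11: >0, res = 12+11 = 23; b=4
e=3: >0, res = 23+3 = 26; b=5
e=8: >0, res = 26+8 = 34; b=6
e=3: >0, res = 34+3 = 37; b=7
res*b = 37*7 = 259

259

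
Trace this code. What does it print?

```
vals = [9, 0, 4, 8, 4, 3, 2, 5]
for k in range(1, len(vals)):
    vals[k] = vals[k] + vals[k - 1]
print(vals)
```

[9, 9, 13, 21, 25, 28, 30, 35]

k=1: vals[1] = 0+9 = 9 → [9, 9, 4, 8, 4, 3, 2, 5]
k=2: vals[2] = 4+9 = 13 → [9, 9, 13, 8, 4, 3, 2, 5]
k=3: vals[3] = 8+13 = 21 → [9, 9, 13, 21, 4, 3, 2, 5]
k=4: vals[4] = 4+21 = 25 → [9, 9, 13, 21, 25, 3, 2, 5]
k=5: vals[5] = 3+25 = 28 → [9, 9, 13, 21, 25, 28, 2, 5]
k=6: vals[6] = 2+28 = 30 → [9, 9, 13, 21, 25, 28, 30, 5]
k=7: vals[7] = 5+30 = 35 → [9, 9, 13, 21, 25, 28, 30, 35]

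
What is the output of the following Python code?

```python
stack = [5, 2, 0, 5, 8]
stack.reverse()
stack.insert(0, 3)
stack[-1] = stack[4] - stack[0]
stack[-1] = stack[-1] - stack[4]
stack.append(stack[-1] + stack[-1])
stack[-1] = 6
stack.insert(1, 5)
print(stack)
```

reverse → [8, 5, 0, 2, 5]
insert 3 at 0 → [3, 8, 5, 0, 2, 5]
stack[-1] = stack[4]-stack[0] = 2-3 = -1 → [3, 8, 5, 0, 2, -1]
stack[-1] = stack[-1]-stack[4] = (-1)-2 = -3 → [3, 8, 5, 0, 2, -3]
append stack[-1]+stack[-1] = (-3)+(-3) = -6 → [3, 8, 5, 0, 2, -3, -6]
stack[-1] = 6 → [3, 8, 5, 0, 2, -3, 6]
insert 5 at 1 → [3, 5, 8, 5, 0, 2, -3, 6]

[3, 5, 8, 5, 0, 2, -3, 6]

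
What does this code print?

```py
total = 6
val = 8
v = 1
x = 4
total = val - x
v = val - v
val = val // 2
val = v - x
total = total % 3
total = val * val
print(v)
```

total = 8-4 = 4
v = 8-1 = 7
val = 8//2 = 4
val = 7-4 = 3
total = 4%3 = 1
total = 3*3 = 9

7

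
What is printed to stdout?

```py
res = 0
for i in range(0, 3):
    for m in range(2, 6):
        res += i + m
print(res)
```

54

i=0,m=2: res = 0+2 = 2
i=0,m=3: res = 2+3 = 5
i=0,m=4: res = 5+4 = 9
i=0,m=5: res = 9+5 = 14
i=1,m=2: res = 14+3 = 17
i=1,m=3: res = 17+4 = 21
i=1,m=4: res = 21+5 = 26
i=1,m=5: res = 26+6 = 32
i=2,m=2: res = 32+4 = 36
i=2,m=3: res = 36+5 = 41
i=2,m=4: res = 41+6 = 47
i=2,m=5: res = 47+7 = 54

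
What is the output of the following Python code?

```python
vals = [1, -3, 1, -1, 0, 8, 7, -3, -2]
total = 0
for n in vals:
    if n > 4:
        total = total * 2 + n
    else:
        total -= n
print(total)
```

36

n=1: not >4, total = 0-1 = -1
n=-3: not >4, total = (-1)-(-3) = 2
n=1: not >4, total = 2-1 = 1
n=-1: not >4, total = 1-(-1) = 2
n=0: not >4, total = 2-0 = 2
n=8: >4, total = 2*2+8 = 12
n=7: >4, total = 12*2+7 = 31
n=-3: not >4, total = 31-(-3) = 34
n=-2: not >4, total = 34-(-2) = 36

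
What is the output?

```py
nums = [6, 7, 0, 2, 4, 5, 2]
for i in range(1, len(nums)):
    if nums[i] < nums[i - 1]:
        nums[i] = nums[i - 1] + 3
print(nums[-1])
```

22

i=1: 7>=6, unchanged → [6, 7, 0, 2, 4, 5, 2]
i=2: 0<7, nums[2] = 7+3 = 10 → [6, 7, 10, 2, 4, 5, 2]
i=3: 2<10, nums[3] = 10+3 = 13 → [6, 7, 10, 13, 4, 5, 2]
i=4: 4<13, nums[4] = 13+3 = 16 → [6, 7, 10, 13, 16, 5, 2]
i=5: 5<16, nums[5] = 16+3 = 19 → [6, 7, 10, 13, 16, 19, 2]
i=6: 2<19, nums[6] = 19+3 = 22 → [6, 7, 10, 13, 16, 19, 22]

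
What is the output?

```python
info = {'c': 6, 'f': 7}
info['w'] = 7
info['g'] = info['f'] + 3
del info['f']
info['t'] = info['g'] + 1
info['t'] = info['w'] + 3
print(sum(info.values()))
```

info['w'] = 7 → {'c': 6, 'f': 7, 'w': 7}
info['g'] = info['f']+3 = 10 → {'c': 6, 'f': 7, 'w': 7, 'g': 10}
del 'f' → {'c': 6, 'w': 7, 'g': 10}
info['t'] = info['g']+1 = 11 → {'c': 6, 'w': 7, 'g': 10, 't': 11}
info['t'] = info['w']+3 = 10 → {'c': 6, 'w': 7, 'g': 10, 't': 10}
sum of values = 33

33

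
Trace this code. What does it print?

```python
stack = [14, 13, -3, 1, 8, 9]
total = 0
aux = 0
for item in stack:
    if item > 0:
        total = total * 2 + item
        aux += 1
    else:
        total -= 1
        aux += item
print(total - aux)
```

347

item=14: >0, total = 0*2+14 = 14; aux=1
item=13: >0, total = 14*2+13 = 41; aux=2
item=-3: not >0, total = 41-1 = 40; aux=-1
item=1: >0, total = 40*2+1 = 81; aux=0
item=8: >0, total = 81*2+8 = 170; aux=1
item=9: >0, total = 170*2+9 = 349; aux=2
total-aux = 349-2 = 347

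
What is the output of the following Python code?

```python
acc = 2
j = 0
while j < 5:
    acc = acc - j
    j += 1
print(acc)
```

j=0: acc = 2-0 = 2
j=1: acc = 2-1 = 1
j=2: acc = 1-2 = -1
j=3: acc = (-1)-3 = -4
j=4: acc = (-4)-4 = -8

-8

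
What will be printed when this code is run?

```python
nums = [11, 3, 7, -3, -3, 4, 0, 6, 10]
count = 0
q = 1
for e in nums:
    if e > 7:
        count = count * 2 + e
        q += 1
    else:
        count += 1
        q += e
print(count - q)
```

29

e=11: >7, count = 0*2+11 = 11; q=2
e=3: not >7, count = 11+1 = 12; q=5
e=7: not >7, count = 12+1 = 13; q=12
e=-3: not >7, count = 13+1 = 14; q=9
e=-3: not >7, count = 14+1 = 15; q=6
e=4: not >7, count = 15+1 = 16; q=10
e=0: not >7, count = 16+1 = 17; q=10
e=6: not >7, count = 17+1 = 18; q=16
e=10: >7, count = 18*2+10 = 46; q=17
count-q = 46-17 = 29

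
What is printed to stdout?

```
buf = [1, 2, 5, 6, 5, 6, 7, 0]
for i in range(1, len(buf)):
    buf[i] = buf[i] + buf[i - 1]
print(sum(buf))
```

i=1: buf[1] = 2+1 = 3 → [1, 3, 5, 6, 5, 6, 7, 0]
i=2: buf[2] = 5+3 = 8 → [1, 3, 8, 6, 5, 6, 7, 0]
i=3: buf[3] = 6+8 = 14 → [1, 3, 8, 14, 5, 6, 7, 0]
i=4: buf[4] = 5+14 = 19 → [1, 3, 8, 14, 19, 6, 7, 0]
i=5: buf[5] = 6+19 = 25 → [1, 3, 8, 14, 19, 25, 7, 0]
i=6: buf[6] = 7+25 = 32 → [1, 3, 8, 14, 19, 25, 32, 0]
i=7: buf[7] = 0+32 = 32 → [1, 3, 8, 14, 19, 25, 32, 32]
sum = 134

134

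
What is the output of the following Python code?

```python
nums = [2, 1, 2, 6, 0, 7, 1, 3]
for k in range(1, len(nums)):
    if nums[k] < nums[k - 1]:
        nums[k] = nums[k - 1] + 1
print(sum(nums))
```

46

k=1: 1<2, nums[1] = 2+1 = 3 → [2, 3, 2, 6, 0, 7, 1, 3]
k=2: 2<3, nums[2] = 3+1 = 4 → [2, 3, 4, 6, 0, 7, 1, 3]
k=3: 6>=4, unchanged → [2, 3, 4, 6, 0, 7, 1, 3]
k=4: 0<6, nums[4] = 6+1 = 7 → [2, 3, 4, 6, 7, 7, 1, 3]
k=5: 7>=7, unchanged → [2, 3, 4, 6, 7, 7, 1, 3]
k=6: 1<7, nums[6] = 7+1 = 8 → [2, 3, 4, 6, 7, 7, 8, 3]
k=7: 3<8, nums[7] = 8+1 = 9 → [2, 3, 4, 6, 7, 7, 8, 9]
sum = 46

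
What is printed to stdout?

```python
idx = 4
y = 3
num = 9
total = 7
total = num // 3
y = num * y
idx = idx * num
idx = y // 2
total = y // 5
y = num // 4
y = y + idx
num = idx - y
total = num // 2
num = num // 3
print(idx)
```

13

total = 9//3 = 3
y = 9*3 = 27
idx = 4*9 = 36
idx = 27//2 = 13
total = 27//5 = 5
y = 9//4 = 2
y = 2+13 = 15
num = 13-15 = -2
total = (-2)//2 = -1
num = (-2)//3 = -1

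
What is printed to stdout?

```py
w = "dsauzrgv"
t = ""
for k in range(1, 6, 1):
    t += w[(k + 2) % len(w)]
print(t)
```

uzrgv

k=1: add w[3]='u' → 'u'
k=2: add w[4]='z' → 'uz'
k=3: add w[5]='r' → 'uzr'
k=4: add w[6]='g' → 'uzrg'
k=5: add w[7]='v' → 'uzrgv'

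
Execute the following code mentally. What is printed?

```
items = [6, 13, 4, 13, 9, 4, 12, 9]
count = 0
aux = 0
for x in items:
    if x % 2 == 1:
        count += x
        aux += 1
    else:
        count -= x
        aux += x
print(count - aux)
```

x=6: not odd, count = 0-6 = -6; aux=6
x=13: odd, count = (-6)+13 = 7; aux=7
x=4: not odd, count = 7-4 = 3; aux=11
x=13: odd, count = 3+13 = 16; aux=12
x=9: odd, count = 16+9 = 25; aux=13
x=4: not odd, count = 25-4 = 21; aux=17
x=12: not odd, count = 21-12 = 9; aux=29
x=9: odd, count = 9+9 = 18; aux=30
count-aux = 18-30 = -12

-12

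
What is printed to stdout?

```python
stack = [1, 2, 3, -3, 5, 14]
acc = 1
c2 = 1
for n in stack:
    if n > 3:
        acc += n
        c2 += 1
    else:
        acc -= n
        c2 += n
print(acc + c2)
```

n=1: not >3, acc = 1-1 = 0; c2=2
n=2: not >3, acc = 0-2 = -2; c2=4
n=3: not >3, acc = (-2)-3 = -5; c2=7
n=-3: not >3, acc = (-5)-(-3) = -2; c2=4
n=5: >3, acc = (-2)+5 = 3; c2=5
n=14: >3, acc = 3+14 = 17; c2=6
acc+c2 = 17+6 = 23

23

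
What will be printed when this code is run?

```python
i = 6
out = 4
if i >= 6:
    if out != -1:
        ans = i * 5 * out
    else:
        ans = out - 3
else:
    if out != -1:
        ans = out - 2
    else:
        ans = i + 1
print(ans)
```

120

i=6, out=4
i >= 6 is True; out != -1 is True
→ ans = i * 5 * out = 120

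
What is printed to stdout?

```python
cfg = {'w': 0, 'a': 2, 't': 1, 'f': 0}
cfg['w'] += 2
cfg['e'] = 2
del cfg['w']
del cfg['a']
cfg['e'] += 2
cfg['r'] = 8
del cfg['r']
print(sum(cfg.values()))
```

cfg['w'] = 0+2 = 2 → {'w': 2, 'a': 2, 't': 1, 'f': 0}
cfg['e'] = 2 → {'w': 2, 'a': 2, 't': 1, 'f': 0, 'e': 2}
del 'w' → {'a': 2, 't': 1, 'f': 0, 'e': 2}
del 'a' → {'t': 1, 'f': 0, 'e': 2}
cfg['e'] = 2+2 = 4 → {'t': 1, 'f': 0, 'e': 4}
cfg['r'] = 8 → {'t': 1, 'f': 0, 'e': 4, 'r': 8}
del 'r' → {'t': 1, 'f': 0, 'e': 4}
sum of values = 5

5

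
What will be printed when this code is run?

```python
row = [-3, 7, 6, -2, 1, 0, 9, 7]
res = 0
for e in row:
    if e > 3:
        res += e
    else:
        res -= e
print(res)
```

e=-3: not >3, res = 0-(-3) = 3
e=7: >3, res = 3+7 = 10
e=6: >3, res = 10+6 = 16
e=-2: not >3, res = 16-(-2) = 18
e=1: not >3, res = 18-1 = 17
e=0: not >3, res = 17-0 = 17
e=9: >3, res = 17+9 = 26
e=7: >3, res = 26+7 = 33

33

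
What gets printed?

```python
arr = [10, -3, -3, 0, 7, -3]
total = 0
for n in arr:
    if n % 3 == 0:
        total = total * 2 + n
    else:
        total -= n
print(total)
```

n=10: not %3==0, total = 0-10 = -10
n=-3: %3==0, total = (-10)*2+(-3) = -23
n=-3: %3==0, total = (-23)*2+(-3) = -49
n=0: %3==0, total = (-49)*2+0 = -98
n=7: not %3==0, total = (-98)-7 = -105
n=-3: %3==0, total = (-105)*2+(-3) = -213

-213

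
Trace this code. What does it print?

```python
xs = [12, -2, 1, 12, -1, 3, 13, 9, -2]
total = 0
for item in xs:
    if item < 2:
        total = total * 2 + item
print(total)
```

item=12: not <2
item=-2: <2, total = 0*2+(-2) = -2
item=1: <2, total = (-2)*2+1 = -3
item=12: not <2
item=-1: <2, total = (-3)*2+(-1) = -7
item=3: not <2
item=13: not <2
item=9: not <2
item=-2: <2, total = (-7)*2+(-2) = -16

-16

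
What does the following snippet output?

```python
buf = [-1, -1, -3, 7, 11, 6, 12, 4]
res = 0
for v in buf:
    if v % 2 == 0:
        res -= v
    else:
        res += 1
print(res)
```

-17

v=-1: not even, res = 0+1 = 1
v=-1: not even, res = 1+1 = 2
v=-3: not even, res = 2+1 = 3
v=7: not even, res = 3+1 = 4
v=11: not even, res = 4+1 = 5
v=6: even, res = 5-6 = -1
v=12: even, res = (-1)-12 = -13
v=4: even, res = (-13)-4 = -17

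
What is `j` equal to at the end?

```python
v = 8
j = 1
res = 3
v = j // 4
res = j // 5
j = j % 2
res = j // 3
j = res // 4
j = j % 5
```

0

v = 1//4 = 0
res = 1//5 = 0
j = 1%2 = 1
res = 1//3 = 0
j = 0//4 = 0
j = 0%5 = 0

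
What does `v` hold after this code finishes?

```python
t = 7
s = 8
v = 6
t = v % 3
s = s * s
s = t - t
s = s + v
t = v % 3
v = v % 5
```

t = 6%3 = 0
s = 8*8 = 64
s = 0-0 = 0
s = 0+6 = 6
t = 6%3 = 0
v = 6%5 = 1

1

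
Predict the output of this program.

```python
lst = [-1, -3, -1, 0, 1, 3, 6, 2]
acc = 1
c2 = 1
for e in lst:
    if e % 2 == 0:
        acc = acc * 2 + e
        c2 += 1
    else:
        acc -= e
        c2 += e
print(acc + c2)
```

49

e=-1: not even, acc = 1-(-1) = 2; c2=0
e=-3: not even, acc = 2-(-3) = 5; c2=-3
e=-1: not even, acc = 5-(-1) = 6; c2=-4
e=0: even, acc = 6*2+0 = 12; c2=-3
e=1: not even, acc = 12-1 = 11; c2=-2
e=3: not even, acc = 11-3 = 8; c2=1
e=6: even, acc = 8*2+6 = 22; c2=2
e=2: even, acc = 22*2+2 = 46; c2=3
acc+c2 = 46+3 = 49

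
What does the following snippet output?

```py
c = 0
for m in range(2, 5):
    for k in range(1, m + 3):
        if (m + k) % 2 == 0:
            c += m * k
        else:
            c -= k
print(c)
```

m=2,k=1: odd sum, c = 0-1 = -1
m=2,k=2: even sum, c = (-1)+4 = 3
m=2,k=3: odd sum, c = 3-3 = 0
m=2,k=4: even sum, c = 0+8 = 8
m=3,k=1: even sum, c = 8+3 = 11
m=3,k=2: odd sum, c = 11-2 = 9
m=3,k=3: even sum, c = 9+9 = 18
m=3,k=4: odd sum, c = 18-4 = 14
m=3,k=5: even sum, c = 14+15 = 29
m=4,k=1: odd sum, c = 29-1 = 28
m=4,k=2: even sum, c = 28+8 = 36
m=4,k=3: odd sum, c = 36-3 = 33
m=4,k=4: even sum, c = 33+16 = 49
m=4,k=5: odd sum, c = 49-5 = 44
m=4,k=6: even sum, c = 44+24 = 68

68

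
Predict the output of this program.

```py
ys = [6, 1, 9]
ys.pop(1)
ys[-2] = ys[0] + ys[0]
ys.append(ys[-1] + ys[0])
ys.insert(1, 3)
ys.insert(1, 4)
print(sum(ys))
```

pop(1) removes 1 → [6, 9]
ys[-2] = ys[0]+ys[0] = 6+6 = 12 → [12, 9]
append ys[-1]+ys[0] = 9+12 = 21 → [12, 9, 21]
insert 3 at 1 → [12, 3, 9, 21]
insert 4 at 1 → [12, 4, 3, 9, 21]
sum = 49

49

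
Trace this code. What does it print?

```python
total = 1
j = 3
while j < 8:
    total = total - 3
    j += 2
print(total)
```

j=3: total = 1-3 = -2
j=5: total = (-2)-3 = -5
j=7: total = (-5)-3 = -8

-8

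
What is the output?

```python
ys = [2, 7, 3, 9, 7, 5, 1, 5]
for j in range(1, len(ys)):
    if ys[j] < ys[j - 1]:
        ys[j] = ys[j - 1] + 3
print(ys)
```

[2, 7, 10, 13, 16, 19, 22, 25]

j=1: 7>=2, unchanged → [2, 7, 3, 9, 7, 5, 1, 5]
j=2: 3<7, ys[2] = 7+3 = 10 → [2, 7, 10, 9, 7, 5, 1, 5]
j=3: 9<10, ys[3] = 10+3 = 13 → [2, 7, 10, 13, 7, 5, 1, 5]
j=4: 7<13, ys[4] = 13+3 = 16 → [2, 7, 10, 13, 16, 5, 1, 5]
j=5: 5<16, ys[5] = 16+3 = 19 → [2, 7, 10, 13, 16, 19, 1, 5]
j=6: 1<19, ys[6] = 19+3 = 22 → [2, 7, 10, 13, 16, 19, 22, 5]
j=7: 5<22, ys[7] = 22+3 = 25 → [2, 7, 10, 13, 16, 19, 22, 25]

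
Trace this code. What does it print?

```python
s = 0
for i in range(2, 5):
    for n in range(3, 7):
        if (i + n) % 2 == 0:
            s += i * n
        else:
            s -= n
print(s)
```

58

i=2,n=3: odd sum, s = 0-3 = -3
i=2,n=4: even sum, s = (-3)+8 = 5
i=2,n=5: odd sum, s = 5-5 = 0
i=2,n=6: even sum, s = 0+12 = 12
i=3,n=3: even sum, s = 12+9 = 21
i=3,n=4: odd sum, s = 21-4 = 17
i=3,n=5: even sum, s = 17+15 = 32
i=3,n=6: odd sum, s = 32-6 = 26
i=4,n=3: odd sum, s = 26-3 = 23
i=4,n=4: even sum, s = 23+16 = 39
i=4,n=5: odd sum, s = 39-5 = 34
i=4,n=6: even sum, s = 34+24 = 58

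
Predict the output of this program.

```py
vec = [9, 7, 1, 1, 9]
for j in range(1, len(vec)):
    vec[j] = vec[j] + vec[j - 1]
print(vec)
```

j=1: vec[1] = 7+9 = 16 → [9, 16, 1, 1, 9]
j=2: vec[2] = 1+16 = 17 → [9, 16, 17, 1, 9]
j=3: vec[3] = 1+17 = 18 → [9, 16, 17, 18, 9]
j=4: vec[4] = 9+18 = 27 → [9, 16, 17, 18, 27]

[9, 16, 17, 18, 27]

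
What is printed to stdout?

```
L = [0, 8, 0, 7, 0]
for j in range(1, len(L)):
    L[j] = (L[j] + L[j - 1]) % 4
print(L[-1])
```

3

j=1: L[1] = (8+0)%4 = 0 → [0, 0, 0, 7, 0]
j=2: L[2] = (0+0)%4 = 0 → [0, 0, 0, 7, 0]
j=3: L[3] = (7+0)%4 = 3 → [0, 0, 0, 3, 0]
j=4: L[4] = (0+3)%4 = 3 → [0, 0, 0, 3, 3]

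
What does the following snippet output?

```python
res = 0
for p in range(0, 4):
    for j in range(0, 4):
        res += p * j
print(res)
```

p=0,j=0: res = 0+0 = 0
p=0,j=1: res = 0+0 = 0
p=0,j=2: res = 0+0 = 0
p=0,j=3: res = 0+0 = 0
p=1,j=0: res = 0+0 = 0
p=1,j=1: res = 0+1 = 1
p=1,j=2: res = 1+2 = 3
p=1,j=3: res = 3+3 = 6
p=2,j=0: res = 6+0 = 6
p=2,j=1: res = 6+2 = 8
p=2,j=2: res = 8+4 = 12
p=2,j=3: res = 12+6 = 18
p=3,j=0: res = 18+0 = 18
p=3,j=1: res = 18+3 = 21
p=3,j=2: res = 21+6 = 27
p=3,j=3: res = 27+9 = 36

36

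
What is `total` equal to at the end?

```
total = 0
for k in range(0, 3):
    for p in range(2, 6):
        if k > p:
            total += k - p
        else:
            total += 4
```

48

k=0,p=2: not 0>2, total = 0+4 = 4
k=0,p=3: not 0>3, total = 4+4 = 8
k=0,p=4: not 0>4, total = 8+4 = 12
k=0,p=5: not 0>5, total = 12+4 = 16
k=1,p=2: not 1>2, total = 16+4 = 20
k=1,p=3: not 1>3, total = 20+4 = 24
k=1,p=4: not 1>4, total = 24+4 = 28
k=1,p=5: not 1>5, total = 28+4 = 32
k=2,p=2: not 2>2, total = 32+4 = 36
k=2,p=3: not 2>3, total = 36+4 = 40
k=2,p=4: not 2>4, total = 40+4 = 44
k=2,p=5: not 2>5, total = 44+4 = 48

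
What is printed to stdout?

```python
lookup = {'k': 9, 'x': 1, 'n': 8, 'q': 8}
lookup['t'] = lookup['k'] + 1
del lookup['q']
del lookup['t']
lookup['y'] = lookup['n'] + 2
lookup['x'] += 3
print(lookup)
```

lookup['t'] = lookup['k']+1 = 10 → {'k': 9, 'x': 1, 'n': 8, 'q': 8, 't': 10}
del 'q' → {'k': 9, 'x': 1, 'n': 8, 't': 10}
del 't' → {'k': 9, 'x': 1, 'n': 8}
lookup['y'] = lookup['n']+2 = 10 → {'k': 9, 'x': 1, 'n': 8, 'y': 10}
lookup['x'] = 1+3 = 4 → {'k': 9, 'x': 4, 'n': 8, 'y': 10}

{'k': 9, 'x': 4, 'n': 8, 'y': 10}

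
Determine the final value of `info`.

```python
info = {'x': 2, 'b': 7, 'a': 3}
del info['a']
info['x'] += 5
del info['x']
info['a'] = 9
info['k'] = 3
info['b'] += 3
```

del 'a' → {'x': 2, 'b': 7}
info['x'] = 2+5 = 7 → {'x': 7, 'b': 7}
del 'x' → {'b': 7}
info['a'] = 9 → {'b': 7, 'a': 9}
info['k'] = 3 → {'b': 7, 'a': 9, 'k': 3}
info['b'] = 7+3 = 10 → {'b': 10, 'a': 9, 'k': 3}

{'b': 10, 'a': 9, 'k': 3}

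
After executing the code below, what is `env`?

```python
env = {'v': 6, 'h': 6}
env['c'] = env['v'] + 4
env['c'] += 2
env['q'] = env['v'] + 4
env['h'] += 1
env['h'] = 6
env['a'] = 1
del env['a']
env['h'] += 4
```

env['c'] = env['v']+4 = 10 → {'v': 6, 'h': 6, 'c': 10}
env['c'] = 10+2 = 12 → {'v': 6, 'h': 6, 'c': 12}
env['q'] = env['v']+4 = 10 → {'v': 6, 'h': 6, 'c': 12, 'q': 10}
env['h'] = 6+1 = 7 → {'v': 6, 'h': 7, 'c': 12, 'q': 10}
env['h'] = 6 → {'v': 6, 'h': 6, 'c': 12, 'q': 10}
env['a'] = 1 → {'v': 6, 'h': 6, 'c': 12, 'q': 10, 'a': 1}
del 'a' → {'v': 6, 'h': 6, 'c': 12, 'q': 10}
env['h'] = 6+4 = 10 → {'v': 6, 'h': 10, 'c': 12, 'q': 10}

{'v': 6, 'h': 10, 'c': 12, 'q': 10}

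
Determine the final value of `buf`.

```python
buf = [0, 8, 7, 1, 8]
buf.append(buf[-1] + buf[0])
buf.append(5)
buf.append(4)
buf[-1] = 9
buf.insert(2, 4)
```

[0, 8, 4, 7, 1, 8, 8, 5, 9]

append buf[-1]+buf[0] = 8+0 = 8 → [0, 8, 7, 1, 8, 8]
append 5 → [0, 8, 7, 1, 8, 8, 5]
append 4 → [0, 8, 7, 1, 8, 8, 5, 4]
buf[-1] = 9 → [0, 8, 7, 1, 8, 8, 5, 9]
insert 4 at 2 → [0, 8, 4, 7, 1, 8, 8, 5, 9]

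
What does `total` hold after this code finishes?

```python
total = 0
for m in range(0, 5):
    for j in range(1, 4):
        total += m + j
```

60

m=0,j=1: total = 0+1 = 1
m=0,j=2: total = 1+2 = 3
m=0,j=3: total = 3+3 = 6
m=1,j=1: total = 6+2 = 8
m=1,j=2: total = 8+3 = 11
m=1,j=3: total = 11+4 = 15
m=2,j=1: total = 15+3 = 18
m=2,j=2: total = 18+4 = 22
m=2,j=3: total = 22+5 = 27
m=3,j=1: total = 27+4 = 31
m=3,j=2: total = 31+5 = 36
m=3,j=3: total = 36+6 = 42
m=4,j=1: total = 42+5 = 47
m=4,j=2: total = 47+6 = 53
m=4,j=3: total = 53+7 = 60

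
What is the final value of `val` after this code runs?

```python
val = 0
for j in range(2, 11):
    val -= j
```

-54

j=2: val = 0-2 = -2
j=3: val = (-2)-3 = -5
j=4: val = (-5)-4 = -9
j=5: val = (-9)-5 = -14
j=6: val = (-14)-6 = -20
j=7: val = (-20)-7 = -27
j=8: val = (-27)-8 = -35
j=9: val = (-35)-9 = -44
j=10: val = (-44)-10 = -54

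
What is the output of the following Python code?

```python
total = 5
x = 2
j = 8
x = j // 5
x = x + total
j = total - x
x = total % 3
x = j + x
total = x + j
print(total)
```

0

x = 8//5 = 1
x = 1+5 = 6
j = 5-6 = -1
x = 5%3 = 2
x = (-1)+2 = 1
total = 1+(-1) = 0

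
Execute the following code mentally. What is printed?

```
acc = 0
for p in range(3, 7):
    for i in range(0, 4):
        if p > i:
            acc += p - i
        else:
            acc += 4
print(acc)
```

p=3,i=0: 3>0, acc = 0+3 = 3
p=3,i=1: 3>1, acc = 3+2 = 5
p=3,i=2: 3>2, acc = 5+1 = 6
p=3,i=3: not 3>3, acc = 6+4 = 10
p=4,i=0: 4>0, acc = 10+4 = 14
p=4,i=1: 4>1, acc = 14+3 = 17
p=4,i=2: 4>2, acc = 17+2 = 19
p=4,i=3: 4>3, acc = 19+1 = 20
p=5,i=0: 5>0, acc = 20+5 = 25
p=5,i=1: 5>1, acc = 25+4 = 29
p=5,i=2: 5>2, acc = 29+3 = 32
p=5,i=3: 5>3, acc = 32+2 = 34
p=6,i=0: 6>0, acc = 34+6 = 40
p=6,i=1: 6>1, acc = 40+5 = 45
p=6,i=2: 6>2, acc = 45+4 = 49
p=6,i=3: 6>3, acc = 49+3 = 52

52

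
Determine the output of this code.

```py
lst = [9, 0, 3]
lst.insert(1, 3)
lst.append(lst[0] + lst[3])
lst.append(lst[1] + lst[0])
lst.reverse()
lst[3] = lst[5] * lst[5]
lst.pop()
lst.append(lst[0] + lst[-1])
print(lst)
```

[12, 12, 3, 81, 3, 15]

insert 3 at 1 → [9, 3, 0, 3]
append lst[0]+lst[3] = 9+3 = 12 → [9, 3, 0, 3, 12]
append lst[1]+lst[0] = 3+9 = 12 → [9, 3, 0, 3, 12, 12]
reverse → [12, 12, 3, 0, 3, 9]
lst[3] = lst[5]*lst[5] = 9*9 = 81 → [12, 12, 3, 81, 3, 9]
pop() removes 9 → [12, 12, 3, 81, 3]
append lst[0]+lst[-1] = 12+3 = 15 → [12, 12, 3, 81, 3, 15]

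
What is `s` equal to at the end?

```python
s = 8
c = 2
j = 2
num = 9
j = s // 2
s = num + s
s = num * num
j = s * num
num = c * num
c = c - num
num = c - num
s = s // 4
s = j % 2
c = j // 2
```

1

j = 8//2 = 4
s = 9+8 = 17
s = 9*9 = 81
j = 81*9 = 729
num = 2*9 = 18
c = 2-18 = -16
num = (-16)-18 = -34
s = 81//4 = 20
s = 729%2 = 1
c = 729//2 = 364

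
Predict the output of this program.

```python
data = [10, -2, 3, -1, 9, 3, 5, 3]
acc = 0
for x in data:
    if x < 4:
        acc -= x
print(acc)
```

x=10: not <4
x=-2: <4, acc = 0-(-2) = 2
x=3: <4, acc = 2-3 = -1
x=-1: <4, acc = (-1)-(-1) = 0
x=9: not <4
x=3: <4, acc = 0-3 = -3
x=5: not <4
x=3: <4, acc = (-3)-3 = -6

-6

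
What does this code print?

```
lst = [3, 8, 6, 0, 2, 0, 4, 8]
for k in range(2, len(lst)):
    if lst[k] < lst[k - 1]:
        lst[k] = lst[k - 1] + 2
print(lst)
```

k=2: 6<8, lst[2] = 8+2 = 10 → [3, 8, 10, 0, 2, 0, 4, 8]
k=3: 0<10, lst[3] = 10+2 = 12 → [3, 8, 10, 12, 2, 0, 4, 8]
k=4: 2<12, lst[4] = 12+2 = 14 → [3, 8, 10, 12, 14, 0, 4, 8]
k=5: 0<14, lst[5] = 14+2 = 16 → [3, 8, 10, 12, 14, 16, 4, 8]
k=6: 4<16, lst[6] = 16+2 = 18 → [3, 8, 10, 12, 14, 16, 18, 8]
k=7: 8<18, lst[7] = 18+2 = 20 → [3, 8, 10, 12, 14, 16, 18, 20]

[3, 8, 10, 12, 14, 16, 18, 20]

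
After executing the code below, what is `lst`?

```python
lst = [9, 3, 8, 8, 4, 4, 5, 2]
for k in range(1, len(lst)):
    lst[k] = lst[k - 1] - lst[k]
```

k=1: lst[1] = 9-3 = 6 → [9, 6, 8, 8, 4, 4, 5, 2]
k=2: lst[2] = 6-8 = -2 → [9, 6, -2, 8, 4, 4, 5, 2]
k=3: lst[3] = (-2)-8 = -10 → [9, 6, -2, -10, 4, 4, 5, 2]
k=4: lst[4] = (-10)-4 = -14 → [9, 6, -2, -10, -14, 4, 5, 2]
k=5: lst[5] = (-14)-4 = -18 → [9, 6, -2, -10, -14, -18, 5, 2]
k=6: lst[6] = (-18)-5 = -23 → [9, 6, -2, -10, -14, -18, -23, 2]
k=7: lst[7] = (-23)-2 = -25 → [9, 6, -2, -10, -14, -18, -23, -25]

[9, 6, -2, -10, -14, -18, -23, -25]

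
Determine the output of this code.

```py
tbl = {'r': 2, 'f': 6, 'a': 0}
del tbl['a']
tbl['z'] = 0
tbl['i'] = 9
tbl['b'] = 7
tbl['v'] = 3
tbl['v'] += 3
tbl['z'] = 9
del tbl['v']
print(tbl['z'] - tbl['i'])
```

0

del 'a' → {'r': 2, 'f': 6}
tbl['z'] = 0 → {'r': 2, 'f': 6, 'z': 0}
tbl['i'] = 9 → {'r': 2, 'f': 6, 'z': 0, 'i': 9}
tbl['b'] = 7 → {'r': 2, 'f': 6, 'z': 0, 'i': 9, 'b': 7}
tbl['v'] = 3 → {'r': 2, 'f': 6, 'z': 0, 'i': 9, 'b': 7, 'v': 3}
tbl['v'] = 3+3 = 6 → {'r': 2, 'f': 6, 'z': 0, 'i': 9, 'b': 7, 'v': 6}
tbl['z'] = 9 → {'r': 2, 'f': 6, 'z': 9, 'i': 9, 'b': 7, 'v': 6}
del 'v' → {'r': 2, 'f': 6, 'z': 9, 'i': 9, 'b': 7}
tbl['z']-tbl['i'] = 9-9 = 0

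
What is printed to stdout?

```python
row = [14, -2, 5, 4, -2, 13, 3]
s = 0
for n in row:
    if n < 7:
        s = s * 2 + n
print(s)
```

23

n=14: not <7
n=-2: <7, s = 0*2+(-2) = -2
n=5: <7, s = (-2)*2+5 = 1
n=4: <7, s = 1*2+4 = 6
n=-2: <7, s = 6*2+(-2) = 10
n=13: not <7
n=3: <7, s = 10*2+3 = 23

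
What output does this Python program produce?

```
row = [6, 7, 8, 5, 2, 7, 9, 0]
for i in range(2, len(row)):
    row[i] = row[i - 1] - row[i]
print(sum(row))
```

i=2: row[2] = 7-8 = -1 → [6, 7, -1, 5, 2, 7, 9, 0]
i=3: row[3] = (-1)-5 = -6 → [6, 7, -1, -6, 2, 7, 9, 0]
i=4: row[4] = (-6)-2 = -8 → [6, 7, -1, -6, -8, 7, 9, 0]
i=5: row[5] = (-8)-7 = -15 → [6, 7, -1, -6, -8, -15, 9, 0]
i=6: row[6] = (-15)-9 = -24 → [6, 7, -1, -6, -8, -15, -24, 0]
i=7: row[7] = (-24)-0 = -24 → [6, 7, -1, -6, -8, -15, -24, -24]
sum = -65

-65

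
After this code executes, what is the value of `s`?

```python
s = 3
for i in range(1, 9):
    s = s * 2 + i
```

i=1: s = 3*2+1 = 7
i=2: s = 7*2+2 = 16
i=3: s = 16*2+3 = 35
i=4: s = 35*2+4 = 74
i=5: s = 74*2+5 = 153
i=6: s = 153*2+6 = 312
i=7: s = 312*2+7 = 631
i=8: s = 631*2+8 = 1270

1270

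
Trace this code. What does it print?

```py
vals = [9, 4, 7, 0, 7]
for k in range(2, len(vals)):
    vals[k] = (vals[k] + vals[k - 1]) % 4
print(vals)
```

k=2: vals[2] = (7+4)%4 = 3 → [9, 4, 3, 0, 7]
k=3: vals[3] = (0+3)%4 = 3 → [9, 4, 3, 3, 7]
k=4: vals[4] = (7+3)%4 = 2 → [9, 4, 3, 3, 2]

[9, 4, 3, 3, 2]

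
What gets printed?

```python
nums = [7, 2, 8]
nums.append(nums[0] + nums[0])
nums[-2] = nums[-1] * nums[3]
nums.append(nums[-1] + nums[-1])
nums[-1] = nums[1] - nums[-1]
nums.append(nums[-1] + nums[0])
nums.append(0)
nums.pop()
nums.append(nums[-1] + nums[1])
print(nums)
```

[7, 2, 196, 14, -26, -19, -17]

append nums[0]+nums[0] = 7+7 = 14 → [7, 2, 8, 14]
nums[-2] = nums[-1]*nums[3] = 14*14 = 196 → [7, 2, 196, 14]
append nums[-1]+nums[-1] = 14+14 = 28 → [7, 2, 196, 14, 28]
nums[-1] = nums[1]-nums[-1] = 2-28 = -26 → [7, 2, 196, 14, -26]
append nums[-1]+nums[0] = (-26)+7 = -19 → [7, 2, 196, 14, -26, -19]
append 0 → [7, 2, 196, 14, -26, -19, 0]
pop() removes 0 → [7, 2, 196, 14, -26, -19]
append nums[-1]+nums[1] = (-19)+2 = -17 → [7, 2, 196, 14, -26, -19, -17]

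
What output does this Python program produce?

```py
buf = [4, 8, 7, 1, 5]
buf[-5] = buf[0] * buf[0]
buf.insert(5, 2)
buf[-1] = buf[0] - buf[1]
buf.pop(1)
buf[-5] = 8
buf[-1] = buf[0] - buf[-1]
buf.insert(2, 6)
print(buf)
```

buf[-5] = buf[0]*buf[0] = 4*4 = 16 → [16, 8, 7, 1, 5]
insert 2 at 5 → [16, 8, 7, 1, 5, 2]
buf[-1] = buf[0]-buf[1] = 16-8 = 8 → [16, 8, 7, 1, 5, 8]
pop(1) removes 8 → [16, 7, 1, 5, 8]
buf[-5] = 8 → [8, 7, 1, 5, 8]
buf[-1] = buf[0]-buf[-1] = 8-8 = 0 → [8, 7, 1, 5, 0]
insert 6 at 2 → [8, 7, 6, 1, 5, 0]

[8, 7, 6, 1, 5, 0]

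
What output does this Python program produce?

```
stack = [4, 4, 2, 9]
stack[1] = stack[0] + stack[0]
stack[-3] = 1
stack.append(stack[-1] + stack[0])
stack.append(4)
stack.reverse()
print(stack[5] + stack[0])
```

8

stack[1] = stack[0]+stack[0] = 4+4 = 8 → [4, 8, 2, 9]
stack[-3] = 1 → [4, 1, 2, 9]
append stack[-1]+stack[0] = 9+4 = 13 → [4, 1, 2, 9, 13]
append 4 → [4, 1, 2, 9, 13, 4]
reverse → [4, 13, 9, 2, 1, 4]
stack[5]+stack[0] = 4+4 = 8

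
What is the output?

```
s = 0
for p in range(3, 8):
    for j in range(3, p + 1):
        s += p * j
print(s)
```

p=3,j=3: s = 0+9 = 9
p=4,j=3: s = 9+12 = 21
p=4,j=4: s = 21+16 = 37
p=5,j=3: s = 37+15 = 52
p=5,j=4: s = 52+20 = 72
p=5,j=5: s = 72+25 = 97
p=6,j=3: s = 97+18 = 115
p=6,j=4: s = 115+24 = 139
p=6,j=5: s = 139+30 = 169
p=6,j=6: s = 169+36 = 205
p=7,j=3: s = 205+21 = 226
p=7,j=4: s = 226+28 = 254
p=7,j=5: s = 254+35 = 289
p=7,j=6: s = 289+42 = 331
p=7,j=7: s = 331+49 = 380

380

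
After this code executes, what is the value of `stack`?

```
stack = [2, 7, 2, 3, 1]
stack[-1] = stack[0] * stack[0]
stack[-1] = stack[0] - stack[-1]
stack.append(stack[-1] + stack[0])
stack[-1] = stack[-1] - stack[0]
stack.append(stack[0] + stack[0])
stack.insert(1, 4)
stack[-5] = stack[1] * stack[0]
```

[2, 4, 7, 8, 3, -2, -2, 4]

stack[-1] = stack[0]*stack[0] = 2*2 = 4 → [2, 7, 2, 3, 4]
stack[-1] = stack[0]-stack[-1] = 2-4 = -2 → [2, 7, 2, 3, -2]
append stack[-1]+stack[0] = (-2)+2 = 0 → [2, 7, 2, 3, -2, 0]
stack[-1] = stack[-1]-stack[0] = 0-2 = -2 → [2, 7, 2, 3, -2, -2]
append stack[0]+stack[0] = 2+2 = 4 → [2, 7, 2, 3, -2, -2, 4]
insert 4 at 1 → [2, 4, 7, 2, 3, -2, -2, 4]
stack[-5] = stack[1]*stack[0] = 4*2 = 8 → [2, 4, 7, 8, 3, -2, -2, 4]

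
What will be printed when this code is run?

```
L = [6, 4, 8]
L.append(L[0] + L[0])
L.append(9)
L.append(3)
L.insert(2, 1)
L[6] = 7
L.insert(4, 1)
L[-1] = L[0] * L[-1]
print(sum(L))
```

83

append L[0]+L[0] = 6+6 = 12 → [6, 4, 8, 12]
append 9 → [6, 4, 8, 12, 9]
append 3 → [6, 4, 8, 12, 9, 3]
insert 1 at 2 → [6, 4, 1, 8, 12, 9, 3]
L[6] = 7 → [6, 4, 1, 8, 12, 9, 7]
insert 1 at 4 → [6, 4, 1, 8, 1, 12, 9, 7]
L[-1] = L[0]*L[-1] = 6*7 = 42 → [6, 4, 1, 8, 1, 12, 9, 42]
sum = 83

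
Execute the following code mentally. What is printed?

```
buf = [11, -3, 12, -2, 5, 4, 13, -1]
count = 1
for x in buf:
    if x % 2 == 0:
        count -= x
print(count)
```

x=11: not even
x=-3: not even
x=12: even, count = 1-12 = -11
x=-2: even, count = (-11)-(-2) = -9
x=5: not even
x=4: even, count = (-9)-4 = -13
x=13: not even
x=-1: not even

-13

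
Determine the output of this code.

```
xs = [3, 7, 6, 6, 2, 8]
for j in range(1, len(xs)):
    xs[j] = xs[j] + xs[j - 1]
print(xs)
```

j=1: xs[1] = 7+3 = 10 → [3, 10, 6, 6, 2, 8]
j=2: xs[2] = 6+10 = 16 → [3, 10, 16, 6, 2, 8]
j=3: xs[3] = 6+16 = 22 → [3, 10, 16, 22, 2, 8]
j=4: xs[4] = 2+22 = 24 → [3, 10, 16, 22, 24, 8]
j=5: xs[5] = 8+24 = 32 → [3, 10, 16, 22, 24, 32]

[3, 10, 16, 22, 24, 32]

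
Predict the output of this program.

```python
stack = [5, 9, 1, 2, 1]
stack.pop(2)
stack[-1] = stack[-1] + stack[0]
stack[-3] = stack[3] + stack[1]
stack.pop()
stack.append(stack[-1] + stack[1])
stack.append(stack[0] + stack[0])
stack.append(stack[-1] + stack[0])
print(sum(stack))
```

64

pop(2) removes 1 → [5, 9, 2, 1]
stack[-1] = stack[-1]+stack[0] = 1+5 = 6 → [5, 9, 2, 6]
stack[-3] = stack[3]+stack[1] = 6+9 = 15 → [5, 15, 2, 6]
pop() removes 6 → [5, 15, 2]
append stack[-1]+stack[1] = 2+15 = 17 → [5, 15, 2, 17]
append stack[0]+stack[0] = 5+5 = 10 → [5, 15, 2, 17, 10]
append stack[-1]+stack[0] = 10+5 = 15 → [5, 15, 2, 17, 10, 15]
sum = 64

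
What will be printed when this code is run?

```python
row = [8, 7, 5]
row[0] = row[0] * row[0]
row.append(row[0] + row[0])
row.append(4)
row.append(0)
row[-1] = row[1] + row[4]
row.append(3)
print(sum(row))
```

222

row[0] = row[0]*row[0] = 8*8 = 64 → [64, 7, 5]
append row[0]+row[0] = 64+64 = 128 → [64, 7, 5, 128]
append 4 → [64, 7, 5, 128, 4]
append 0 → [64, 7, 5, 128, 4, 0]
row[-1] = row[1]+row[4] = 7+4 = 11 → [64, 7, 5, 128, 4, 11]
append 3 → [64, 7, 5, 128, 4, 11, 3]
sum = 222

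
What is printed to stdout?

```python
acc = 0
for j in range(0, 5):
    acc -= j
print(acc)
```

j=0: acc = 0-0 = 0
j=1: acc = 0-1 = -1
j=2: acc = (-1)-2 = -3
j=3: acc = (-3)-3 = -6
j=4: acc = (-6)-4 = -10

-10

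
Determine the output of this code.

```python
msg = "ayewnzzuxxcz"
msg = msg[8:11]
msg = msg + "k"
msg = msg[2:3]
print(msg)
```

slice [8:11] → 'xxc'
+ 'k' → 'xxck'
slice [2:3] → 'c'

c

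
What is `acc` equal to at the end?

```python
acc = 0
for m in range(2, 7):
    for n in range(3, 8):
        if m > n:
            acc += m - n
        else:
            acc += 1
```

m=2,n=3: not 2>3, acc = 0+1 = 1
m=2,n=4: not 2>4, acc = 1+1 = 2
m=2,n=5: not 2>5, acc = 2+1 = 3
m=2,n=6: not 2>6, acc = 3+1 = 4
m=2,n=7: not 2>7, acc = 4+1 = 5
m=3,n=3: not 3>3, acc = 5+1 = 6
m=3,n=4: not 3>4, acc = 6+1 = 7
m=3,n=5: not 3>5, acc = 7+1 = 8
m=3,n=6: not 3>6, acc = 8+1 = 9
m=3,n=7: not 3>7, acc = 9+1 = 10
m=4,n=3: 4>3, acc = 10+1 = 11
m=4,n=4: not 4>4, acc = 11+1 = 12
m=4,n=5: not 4>5, acc = 12+1 = 13
m=4,n=6: not 4>6, acc = 13+1 = 14
m=4,n=7: not 4>7, acc = 14+1 = 15
m=5,n=3: 5>3, acc = 15+2 = 17
m=5,n=4: 5>4, acc = 17+1 = 18
m=5,n=5: not 5>5, acc = 18+1 = 19
m=5,n=6: not 5>6, acc = 19+1 = 20
m=5,n=7: not 5>7, acc = 20+1 = 21
m=6,n=3: 6>3, acc = 21+3 = 24
m=6,n=4: 6>4, acc = 24+2 = 26
m=6,n=5: 6>5, acc = 26+1 = 27
m=6,n=6: not 6>6, acc = 27+1 = 28
m=6,n=7: not 6>7, acc = 28+1 = 29

29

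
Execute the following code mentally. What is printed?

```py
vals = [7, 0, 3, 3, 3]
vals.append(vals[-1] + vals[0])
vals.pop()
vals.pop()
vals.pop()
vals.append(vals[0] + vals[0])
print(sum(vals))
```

24

append vals[-1]+vals[0] = 3+7 = 10 → [7, 0, 3, 3, 3, 10]
pop() removes 10 → [7, 0, 3, 3, 3]
pop() removes 3 → [7, 0, 3, 3]
pop() removes 3 → [7, 0, 3]
append vals[0]+vals[0] = 7+7 = 14 → [7, 0, 3, 14]
sum = 24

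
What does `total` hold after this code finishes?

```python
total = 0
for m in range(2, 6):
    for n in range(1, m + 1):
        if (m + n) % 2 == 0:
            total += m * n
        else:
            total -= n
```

72

m=2,n=1: odd sum, total = 0-1 = -1
m=2,n=2: even sum, total = (-1)+4 = 3
m=3,n=1: even sum, total = 3+3 = 6
m=3,n=2: odd sum, total = 6-2 = 4
m=3,n=3: even sum, total = 4+9 = 13
m=4,n=1: odd sum, total = 13-1 = 12
m=4,n=2: even sum, total = 12+8 = 20
m=4,n=3: odd sum, total = 20-3 = 17
m=4,n=4: even sum, total = 17+16 = 33
m=5,n=1: even sum, total = 33+5 = 38
m=5,n=2: odd sum, total = 38-2 = 36
m=5,n=3: even sum, total = 36+15 = 51
m=5,n=4: odd sum, total = 51-4 = 47
m=5,n=5: even sum, total = 47+25 = 72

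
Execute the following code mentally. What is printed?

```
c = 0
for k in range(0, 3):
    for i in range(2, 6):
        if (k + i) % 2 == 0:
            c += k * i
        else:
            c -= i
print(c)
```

k=0,i=2: even sum, c = 0+0 = 0
k=0,i=3: odd sum, c = 0-3 = -3
k=0,i=4: even sum, c = (-3)+0 = -3
k=0,i=5: odd sum, c = (-3)-5 = -8
k=1,i=2: odd sum, c = (-8)-2 = -10
k=1,i=3: even sum, c = (-10)+3 = -7
k=1,i=4: odd sum, c = (-7)-4 = -11
k=1,i=5: even sum, c = (-11)+5 = -6
k=2,i=2: even sum, c = (-6)+4 = -2
k=2,i=3: odd sum, c = (-2)-3 = -5
k=2,i=4: even sum, c = (-5)+8 = 3
k=2,i=5: odd sum, c = 3-5 = -2

-2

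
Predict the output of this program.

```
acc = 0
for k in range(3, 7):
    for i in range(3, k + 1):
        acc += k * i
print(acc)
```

205

k=3,i=3: acc = 0+9 = 9
k=4,i=3: acc = 9+12 = 21
k=4,i=4: acc = 21+16 = 37
k=5,i=3: acc = 37+15 = 52
k=5,i=4: acc = 52+20 = 72
k=5,i=5: acc = 72+25 = 97
k=6,i=3: acc = 97+18 = 115
k=6,i=4: acc = 115+24 = 139
k=6,i=5: acc = 139+30 = 169
k=6,i=6: acc = 169+36 = 205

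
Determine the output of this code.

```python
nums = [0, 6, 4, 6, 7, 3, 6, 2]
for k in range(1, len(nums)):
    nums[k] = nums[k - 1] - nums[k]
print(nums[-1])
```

-34

k=1: nums[1] = 0-6 = -6 → [0, -6, 4, 6, 7, 3, 6, 2]
k=2: nums[2] = (-6)-4 = -10 → [0, -6, -10, 6, 7, 3, 6, 2]
k=3: nums[3] = (-10)-6 = -16 → [0, -6, -10, -16, 7, 3, 6, 2]
k=4: nums[4] = (-16)-7 = -23 → [0, -6, -10, -16, -23, 3, 6, 2]
k=5: nums[5] = (-23)-3 = -26 → [0, -6, -10, -16, -23, -26, 6, 2]
k=6: nums[6] = (-26)-6 = -32 → [0, -6, -10, -16, -23, -26, -32, 2]
k=7: nums[7] = (-32)-2 = -34 → [0, -6, -10, -16, -23, -26, -32, -34]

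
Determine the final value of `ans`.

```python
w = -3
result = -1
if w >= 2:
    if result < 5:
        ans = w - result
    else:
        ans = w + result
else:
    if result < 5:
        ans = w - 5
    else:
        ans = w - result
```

-8

w=-3, result=-1
w >= 2 is False; result < 5 is True
→ ans = w - 5 = -8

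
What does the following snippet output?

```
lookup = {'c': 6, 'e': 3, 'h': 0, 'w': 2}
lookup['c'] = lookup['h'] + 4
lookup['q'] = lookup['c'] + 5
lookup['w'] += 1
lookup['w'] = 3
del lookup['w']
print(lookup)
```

lookup['c'] = lookup['h']+4 = 4 → {'c': 4, 'e': 3, 'h': 0, 'w': 2}
lookup['q'] = lookup['c']+5 = 9 → {'c': 4, 'e': 3, 'h': 0, 'w': 2, 'q': 9}
lookup['w'] = 2+1 = 3 → {'c': 4, 'e': 3, 'h': 0, 'w': 3, 'q': 9}
lookup['w'] = 3 → {'c': 4, 'e': 3, 'h': 0, 'w': 3, 'q': 9}
del 'w' → {'c': 4, 'e': 3, 'h': 0, 'q': 9}

{'c': 4, 'e': 3, 'h': 0, 'q': 9}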